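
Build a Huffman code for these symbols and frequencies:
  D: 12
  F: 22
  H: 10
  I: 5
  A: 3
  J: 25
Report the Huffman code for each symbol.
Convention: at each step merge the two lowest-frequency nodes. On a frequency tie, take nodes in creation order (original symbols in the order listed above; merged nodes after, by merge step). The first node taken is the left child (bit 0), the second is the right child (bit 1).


Huffman tree construction:
Step 1: Merge A(3) + I(5) = 8
Step 2: Merge (A+I)(8) + H(10) = 18
Step 3: Merge D(12) + ((A+I)+H)(18) = 30
Step 4: Merge F(22) + J(25) = 47
Step 5: Merge (D+((A+I)+H))(30) + (F+J)(47) = 77
Read each symbol's code off the tree from the root (left child = 0, right child = 1).

Codes:
  D: 00 (length 2)
  F: 10 (length 2)
  H: 011 (length 3)
  I: 0101 (length 4)
  A: 0100 (length 4)
  J: 11 (length 2)
Average code length: 180/77 = 2.3377 bits/symbol


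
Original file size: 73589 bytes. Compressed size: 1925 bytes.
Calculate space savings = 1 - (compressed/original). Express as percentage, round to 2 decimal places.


ratio = compressed/original = 1925/73589 = 0.026159
savings = 1 - ratio = 1 - 0.026159 = 0.973841
as a percentage: 0.973841 * 100 = 97.38%

Space savings = 1 - 1925/73589 = 97.38%


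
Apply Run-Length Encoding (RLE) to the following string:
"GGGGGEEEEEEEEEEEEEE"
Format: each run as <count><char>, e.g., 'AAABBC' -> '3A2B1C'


Scanning runs left to right:
  i=0: run of 'G' x 5 -> '5G'
  i=5: run of 'E' x 14 -> '14E'

RLE = 5G14E


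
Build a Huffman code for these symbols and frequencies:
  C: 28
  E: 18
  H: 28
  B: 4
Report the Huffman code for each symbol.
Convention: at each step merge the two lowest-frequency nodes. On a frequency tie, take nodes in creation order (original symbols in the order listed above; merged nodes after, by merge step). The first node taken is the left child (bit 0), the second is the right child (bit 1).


Huffman tree construction:
Step 1: Merge B(4) + E(18) = 22
Step 2: Merge (B+E)(22) + C(28) = 50
Step 3: Merge H(28) + ((B+E)+C)(50) = 78
Read each symbol's code off the tree from the root (left child = 0, right child = 1).

Codes:
  C: 11 (length 2)
  E: 101 (length 3)
  H: 0 (length 1)
  B: 100 (length 3)
Average code length: 150/78 = 1.9231 bits/symbol


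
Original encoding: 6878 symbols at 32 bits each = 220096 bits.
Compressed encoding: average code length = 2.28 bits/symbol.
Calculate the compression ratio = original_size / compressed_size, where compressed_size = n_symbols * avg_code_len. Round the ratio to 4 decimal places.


original_size = n_symbols * orig_bits = 6878 * 32 = 220096 bits
compressed_size = n_symbols * avg_code_len = 6878 * 2.28 = 15681.84 bits
ratio = original_size / compressed_size = 220096 / 15681.84 = 14.0351

Compression ratio = 14.0351


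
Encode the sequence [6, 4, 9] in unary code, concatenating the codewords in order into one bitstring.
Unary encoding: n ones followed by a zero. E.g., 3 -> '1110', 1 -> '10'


Encode each number as n ones followed by a terminating 0:
  6 -> 1111110 (7 bits)
  4 -> 11110 (5 bits)
  9 -> 1111111110 (10 bits)
Total length = 7 + 5 + 10 = 22 bits.

Unary([6, 4, 9]) = 1111110111101111111110 (22 bits)


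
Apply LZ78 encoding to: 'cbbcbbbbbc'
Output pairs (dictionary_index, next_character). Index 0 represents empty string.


LZ78 encoding steps:
Dictionary: {0: ''}
Step 1: w='' (idx 0), next='c' -> output (0, 'c'), add 'c' as idx 1
Step 2: w='' (idx 0), next='b' -> output (0, 'b'), add 'b' as idx 2
Step 3: w='b' (idx 2), next='c' -> output (2, 'c'), add 'bc' as idx 3
Step 4: w='b' (idx 2), next='b' -> output (2, 'b'), add 'bb' as idx 4
Step 5: w='bb' (idx 4), next='b' -> output (4, 'b'), add 'bbb' as idx 5
Step 6: w='c' (idx 1), end of input -> output (1, '')


Encoded: [(0, 'c'), (0, 'b'), (2, 'c'), (2, 'b'), (4, 'b'), (1, '')]


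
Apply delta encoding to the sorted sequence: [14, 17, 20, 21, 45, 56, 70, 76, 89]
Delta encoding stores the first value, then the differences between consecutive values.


First value: 14
Deltas:
  17 - 14 = 3
  20 - 17 = 3
  21 - 20 = 1
  45 - 21 = 24
  56 - 45 = 11
  70 - 56 = 14
  76 - 70 = 6
  89 - 76 = 13


Delta encoded: [14, 3, 3, 1, 24, 11, 14, 6, 13]


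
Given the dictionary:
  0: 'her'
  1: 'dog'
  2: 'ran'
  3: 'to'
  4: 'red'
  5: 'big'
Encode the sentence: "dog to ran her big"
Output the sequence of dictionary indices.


Look up each word in the dictionary:
  'dog' -> 1
  'to' -> 3
  'ran' -> 2
  'her' -> 0
  'big' -> 5

Encoded: [1, 3, 2, 0, 5]


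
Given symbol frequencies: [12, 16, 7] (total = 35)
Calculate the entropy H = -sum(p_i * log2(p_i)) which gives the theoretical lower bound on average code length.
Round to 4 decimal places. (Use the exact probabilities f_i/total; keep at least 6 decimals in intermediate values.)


Per-symbol terms -p_i * log2(p_i) with p_i = f_i/35:
  p = 12/35 = 0.342857: log2(p) = -1.544321, -p*log2(p) = 0.529481
  p = 16/35 = 0.457143: log2(p) = -1.129283, -p*log2(p) = 0.516244
  p = 7/35 = 0.200000: log2(p) = -2.321928, -p*log2(p) = 0.464386
H = 0.529481 + 0.516244 + 0.464386 = 1.510111

H = 1.5101 bits/symbol


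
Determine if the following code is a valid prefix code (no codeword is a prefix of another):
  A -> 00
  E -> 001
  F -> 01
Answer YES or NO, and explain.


Checking each pair (does one codeword prefix another?):
  A='00' vs E='001': prefix -- VIOLATION

NO -- this is NOT a valid prefix code. A (00) is a prefix of E (001).


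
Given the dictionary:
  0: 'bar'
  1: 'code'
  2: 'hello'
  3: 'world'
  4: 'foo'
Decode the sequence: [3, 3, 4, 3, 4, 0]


Look up each index in the dictionary:
  3 -> 'world'
  3 -> 'world'
  4 -> 'foo'
  3 -> 'world'
  4 -> 'foo'
  0 -> 'bar'

Decoded: "world world foo world foo bar"


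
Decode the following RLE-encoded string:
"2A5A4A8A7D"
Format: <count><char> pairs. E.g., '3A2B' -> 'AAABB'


Expanding each <count><char> pair:
  2A -> 'AA'
  5A -> 'AAAAA'
  4A -> 'AAAA'
  8A -> 'AAAAAAAA'
  7D -> 'DDDDDDD'

Decoded = AAAAAAAAAAAAAAAAAAADDDDDDD


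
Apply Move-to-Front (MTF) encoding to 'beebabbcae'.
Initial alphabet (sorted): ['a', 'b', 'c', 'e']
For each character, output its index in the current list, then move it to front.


MTF encoding:
'b': index 1 in ['a', 'b', 'c', 'e'] -> ['b', 'a', 'c', 'e']
'e': index 3 in ['b', 'a', 'c', 'e'] -> ['e', 'b', 'a', 'c']
'e': index 0 in ['e', 'b', 'a', 'c'] -> ['e', 'b', 'a', 'c']
'b': index 1 in ['e', 'b', 'a', 'c'] -> ['b', 'e', 'a', 'c']
'a': index 2 in ['b', 'e', 'a', 'c'] -> ['a', 'b', 'e', 'c']
'b': index 1 in ['a', 'b', 'e', 'c'] -> ['b', 'a', 'e', 'c']
'b': index 0 in ['b', 'a', 'e', 'c'] -> ['b', 'a', 'e', 'c']
'c': index 3 in ['b', 'a', 'e', 'c'] -> ['c', 'b', 'a', 'e']
'a': index 2 in ['c', 'b', 'a', 'e'] -> ['a', 'c', 'b', 'e']
'e': index 3 in ['a', 'c', 'b', 'e'] -> ['e', 'a', 'c', 'b']


Output: [1, 3, 0, 1, 2, 1, 0, 3, 2, 3]


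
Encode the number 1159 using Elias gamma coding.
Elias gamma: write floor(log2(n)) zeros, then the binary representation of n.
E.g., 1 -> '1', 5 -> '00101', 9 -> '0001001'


num_bits = floor(log2(1159)) + 1 = 11
leading_zeros = num_bits - 1 = 10
binary(1159) = 10010000111

Elias gamma(1159) = '0000000000' + '10010000111' = 000000000010010000111 (21 bits)


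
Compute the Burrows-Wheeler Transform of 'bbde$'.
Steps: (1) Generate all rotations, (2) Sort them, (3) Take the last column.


Rotations (sorted):
  0: $bbde -> last char: e
  1: bbde$ -> last char: $
  2: bde$b -> last char: b
  3: de$bb -> last char: b
  4: e$bbd -> last char: d


BWT = e$bbd


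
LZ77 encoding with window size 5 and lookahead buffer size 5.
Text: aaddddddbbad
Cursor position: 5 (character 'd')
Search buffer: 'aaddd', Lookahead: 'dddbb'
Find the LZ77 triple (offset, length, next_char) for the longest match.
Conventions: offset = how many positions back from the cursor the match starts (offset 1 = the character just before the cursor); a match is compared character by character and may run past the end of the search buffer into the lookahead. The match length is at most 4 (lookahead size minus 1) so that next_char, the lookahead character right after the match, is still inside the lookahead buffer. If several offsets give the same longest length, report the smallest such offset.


Try each offset into the search buffer:
  offset=1 (pos 4, char 'd'): match length 3
  offset=2 (pos 3, char 'd'): match length 3
  offset=3 (pos 2, char 'd'): match length 3
  offset=4 (pos 1, char 'a'): match length 0
  offset=5 (pos 0, char 'a'): match length 0
Longest match has length 3, found at offsets 1, 2, 3; take the smallest, offset 1.
next_char = character at position 5 + 3 = 8 -> 'b'

Best match: offset=1, length=3 (matching 'ddd' starting at position 4)
LZ77 triple: (1, 3, 'b')


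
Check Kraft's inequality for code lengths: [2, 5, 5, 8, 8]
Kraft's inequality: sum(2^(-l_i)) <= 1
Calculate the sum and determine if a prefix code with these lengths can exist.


Sum = 2^(-2) + 2^(-5) + 2^(-5) + 2^(-8) + 2^(-8)
    = 0.25 + 0.03125 + 0.03125 + 0.00390625 + 0.00390625
    = 82/256 = 0.3203125
Since 0.3203125 <= 1, Kraft's inequality IS satisfied.
A prefix code with these lengths CAN exist.

Kraft sum = 0.3203125. Satisfied.


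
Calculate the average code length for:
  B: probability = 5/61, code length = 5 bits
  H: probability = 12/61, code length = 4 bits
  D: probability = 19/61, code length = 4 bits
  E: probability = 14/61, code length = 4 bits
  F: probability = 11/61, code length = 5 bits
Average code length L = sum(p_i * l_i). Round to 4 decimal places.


Weighted contributions p_i * l_i:
  B: (5/61) * 5 = 25/61
  H: (12/61) * 4 = 48/61
  D: (19/61) * 4 = 76/61
  E: (14/61) * 4 = 56/61
  F: (11/61) * 5 = 55/61
Sum = (25 + 48 + 76 + 56 + 55)/61 = 260/61

L = 260/61 = 4.2623 bits/symbol


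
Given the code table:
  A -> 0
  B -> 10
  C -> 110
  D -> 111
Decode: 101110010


Decoding:
10 -> B
111 -> D
0 -> A
0 -> A
10 -> B


Result: BDAAB


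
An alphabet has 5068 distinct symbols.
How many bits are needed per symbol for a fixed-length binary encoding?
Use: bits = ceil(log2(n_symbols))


log2(5068) = 12.3072
Bracket: 2^12 = 4096 < 5068 <= 2^13 = 8192
So ceil(log2(5068)) = 13

bits = ceil(log2(5068)) = ceil(12.3072) = 13 bits


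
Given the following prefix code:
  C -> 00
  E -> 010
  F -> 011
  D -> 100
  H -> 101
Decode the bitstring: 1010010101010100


Decoding step by step:
Bits 101 -> H
Bits 00 -> C
Bits 101 -> H
Bits 010 -> E
Bits 101 -> H
Bits 00 -> C


Decoded message: HCHEHC


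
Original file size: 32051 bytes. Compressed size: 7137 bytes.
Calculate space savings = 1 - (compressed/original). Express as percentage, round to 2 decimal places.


ratio = compressed/original = 7137/32051 = 0.222676
savings = 1 - ratio = 1 - 0.222676 = 0.777324
as a percentage: 0.777324 * 100 = 77.73%

Space savings = 1 - 7137/32051 = 77.73%


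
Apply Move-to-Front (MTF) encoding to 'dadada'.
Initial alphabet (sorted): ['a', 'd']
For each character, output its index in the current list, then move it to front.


MTF encoding:
'd': index 1 in ['a', 'd'] -> ['d', 'a']
'a': index 1 in ['d', 'a'] -> ['a', 'd']
'd': index 1 in ['a', 'd'] -> ['d', 'a']
'a': index 1 in ['d', 'a'] -> ['a', 'd']
'd': index 1 in ['a', 'd'] -> ['d', 'a']
'a': index 1 in ['d', 'a'] -> ['a', 'd']


Output: [1, 1, 1, 1, 1, 1]


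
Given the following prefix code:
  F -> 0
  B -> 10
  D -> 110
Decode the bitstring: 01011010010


Decoding step by step:
Bits 0 -> F
Bits 10 -> B
Bits 110 -> D
Bits 10 -> B
Bits 0 -> F
Bits 10 -> B


Decoded message: FBDBFB


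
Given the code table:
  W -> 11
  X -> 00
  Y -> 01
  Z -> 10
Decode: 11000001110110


Decoding:
11 -> W
00 -> X
00 -> X
01 -> Y
11 -> W
01 -> Y
10 -> Z


Result: WXXYWYZ


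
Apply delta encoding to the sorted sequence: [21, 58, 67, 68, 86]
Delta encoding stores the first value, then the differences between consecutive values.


First value: 21
Deltas:
  58 - 21 = 37
  67 - 58 = 9
  68 - 67 = 1
  86 - 68 = 18


Delta encoded: [21, 37, 9, 1, 18]


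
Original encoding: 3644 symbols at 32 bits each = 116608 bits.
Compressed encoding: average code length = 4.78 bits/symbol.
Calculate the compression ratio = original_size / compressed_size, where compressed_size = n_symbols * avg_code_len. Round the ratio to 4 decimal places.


original_size = n_symbols * orig_bits = 3644 * 32 = 116608 bits
compressed_size = n_symbols * avg_code_len = 3644 * 4.78 = 17418.32 bits
ratio = original_size / compressed_size = 116608 / 17418.32 = 6.6946

Compression ratio = 6.6946


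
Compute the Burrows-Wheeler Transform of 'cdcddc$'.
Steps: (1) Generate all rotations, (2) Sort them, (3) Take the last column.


Rotations (sorted):
  0: $cdcddc -> last char: c
  1: c$cdcdd -> last char: d
  2: cdcddc$ -> last char: $
  3: cddc$cd -> last char: d
  4: dc$cdcd -> last char: d
  5: dcddc$c -> last char: c
  6: ddc$cdc -> last char: c


BWT = cd$ddcc


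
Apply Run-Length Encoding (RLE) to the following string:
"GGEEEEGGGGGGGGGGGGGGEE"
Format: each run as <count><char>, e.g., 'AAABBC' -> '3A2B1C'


Scanning runs left to right:
  i=0: run of 'G' x 2 -> '2G'
  i=2: run of 'E' x 4 -> '4E'
  i=6: run of 'G' x 14 -> '14G'
  i=20: run of 'E' x 2 -> '2E'

RLE = 2G4E14G2E


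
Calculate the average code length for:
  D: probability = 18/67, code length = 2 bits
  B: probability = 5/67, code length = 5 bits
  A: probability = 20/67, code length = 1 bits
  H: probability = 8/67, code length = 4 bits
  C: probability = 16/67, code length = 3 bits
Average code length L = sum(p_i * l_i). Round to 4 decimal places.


Weighted contributions p_i * l_i:
  D: (18/67) * 2 = 36/67
  B: (5/67) * 5 = 25/67
  A: (20/67) * 1 = 20/67
  H: (8/67) * 4 = 32/67
  C: (16/67) * 3 = 48/67
Sum = (36 + 25 + 20 + 32 + 48)/67 = 161/67

L = 161/67 = 2.4030 bits/symbol


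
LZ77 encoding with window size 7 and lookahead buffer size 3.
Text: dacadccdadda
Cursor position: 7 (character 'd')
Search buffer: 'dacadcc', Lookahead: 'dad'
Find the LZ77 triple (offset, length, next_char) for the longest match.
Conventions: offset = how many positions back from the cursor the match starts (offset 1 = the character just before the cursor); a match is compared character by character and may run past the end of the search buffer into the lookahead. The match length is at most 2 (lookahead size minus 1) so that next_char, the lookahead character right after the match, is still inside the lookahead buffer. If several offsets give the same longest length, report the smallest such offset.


Try each offset into the search buffer:
  offset=1 (pos 6, char 'c'): match length 0
  offset=2 (pos 5, char 'c'): match length 0
  offset=3 (pos 4, char 'd'): match length 1
  offset=4 (pos 3, char 'a'): match length 0
  offset=5 (pos 2, char 'c'): match length 0
  offset=6 (pos 1, char 'a'): match length 0
  offset=7 (pos 0, char 'd'): match length 2
Longest match has length 2 at offset 7.
next_char = character at position 7 + 2 = 9 -> 'd'

Best match: offset=7, length=2 (matching 'da' starting at position 0)
LZ77 triple: (7, 2, 'd')


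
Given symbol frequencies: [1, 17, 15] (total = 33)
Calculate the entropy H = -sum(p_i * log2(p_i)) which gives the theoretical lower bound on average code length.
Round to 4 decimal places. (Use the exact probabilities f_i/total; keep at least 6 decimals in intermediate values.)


Per-symbol terms -p_i * log2(p_i) with p_i = f_i/33:
  p = 1/33 = 0.030303: log2(p) = -5.044394, -p*log2(p) = 0.152860
  p = 17/33 = 0.515152: log2(p) = -0.956931, -p*log2(p) = 0.492965
  p = 15/33 = 0.454545: log2(p) = -1.137504, -p*log2(p) = 0.517047
H = 0.152860 + 0.492965 + 0.517047 = 1.162872

H = 1.1629 bits/symbol


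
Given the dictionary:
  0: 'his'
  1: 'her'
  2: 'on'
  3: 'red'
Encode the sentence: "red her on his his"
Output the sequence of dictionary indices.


Look up each word in the dictionary:
  'red' -> 3
  'her' -> 1
  'on' -> 2
  'his' -> 0
  'his' -> 0

Encoded: [3, 1, 2, 0, 0]


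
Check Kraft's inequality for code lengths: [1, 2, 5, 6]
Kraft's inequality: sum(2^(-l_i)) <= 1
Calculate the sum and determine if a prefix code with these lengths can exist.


Sum = 2^(-1) + 2^(-2) + 2^(-5) + 2^(-6)
    = 0.5 + 0.25 + 0.03125 + 0.015625
    = 51/64 = 0.796875
Since 0.796875 <= 1, Kraft's inequality IS satisfied.
A prefix code with these lengths CAN exist.

Kraft sum = 0.796875. Satisfied.


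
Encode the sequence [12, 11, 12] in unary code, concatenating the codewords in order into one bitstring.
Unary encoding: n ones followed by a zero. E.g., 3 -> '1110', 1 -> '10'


Encode each number as n ones followed by a terminating 0:
  12 -> 1111111111110 (13 bits)
  11 -> 111111111110 (12 bits)
  12 -> 1111111111110 (13 bits)
Total length = 13 + 12 + 13 = 38 bits.

Unary([12, 11, 12]) = 11111111111101111111111101111111111110 (38 bits)


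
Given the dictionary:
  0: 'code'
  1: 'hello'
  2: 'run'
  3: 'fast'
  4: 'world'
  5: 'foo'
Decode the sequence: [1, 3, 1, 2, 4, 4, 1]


Look up each index in the dictionary:
  1 -> 'hello'
  3 -> 'fast'
  1 -> 'hello'
  2 -> 'run'
  4 -> 'world'
  4 -> 'world'
  1 -> 'hello'

Decoded: "hello fast hello run world world hello"


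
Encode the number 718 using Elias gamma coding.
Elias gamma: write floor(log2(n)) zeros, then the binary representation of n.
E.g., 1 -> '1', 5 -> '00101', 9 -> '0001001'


num_bits = floor(log2(718)) + 1 = 10
leading_zeros = num_bits - 1 = 9
binary(718) = 1011001110

Elias gamma(718) = '000000000' + '1011001110' = 0000000001011001110 (19 bits)


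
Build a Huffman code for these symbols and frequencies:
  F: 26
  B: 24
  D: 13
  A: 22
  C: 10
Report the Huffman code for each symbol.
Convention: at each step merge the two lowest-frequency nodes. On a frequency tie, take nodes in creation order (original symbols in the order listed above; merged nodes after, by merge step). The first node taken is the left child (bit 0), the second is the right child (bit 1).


Huffman tree construction:
Step 1: Merge C(10) + D(13) = 23
Step 2: Merge A(22) + (C+D)(23) = 45
Step 3: Merge B(24) + F(26) = 50
Step 4: Merge (A+(C+D))(45) + (B+F)(50) = 95
Read each symbol's code off the tree from the root (left child = 0, right child = 1).

Codes:
  F: 11 (length 2)
  B: 10 (length 2)
  D: 011 (length 3)
  A: 00 (length 2)
  C: 010 (length 3)
Average code length: 213/95 = 2.2421 bits/symbol


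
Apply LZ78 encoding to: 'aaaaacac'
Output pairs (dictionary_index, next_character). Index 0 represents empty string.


LZ78 encoding steps:
Dictionary: {0: ''}
Step 1: w='' (idx 0), next='a' -> output (0, 'a'), add 'a' as idx 1
Step 2: w='a' (idx 1), next='a' -> output (1, 'a'), add 'aa' as idx 2
Step 3: w='aa' (idx 2), next='c' -> output (2, 'c'), add 'aac' as idx 3
Step 4: w='a' (idx 1), next='c' -> output (1, 'c'), add 'ac' as idx 4


Encoded: [(0, 'a'), (1, 'a'), (2, 'c'), (1, 'c')]


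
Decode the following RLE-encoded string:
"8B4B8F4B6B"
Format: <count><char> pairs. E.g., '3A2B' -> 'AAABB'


Expanding each <count><char> pair:
  8B -> 'BBBBBBBB'
  4B -> 'BBBB'
  8F -> 'FFFFFFFF'
  4B -> 'BBBB'
  6B -> 'BBBBBB'

Decoded = BBBBBBBBBBBBFFFFFFFFBBBBBBBBBB


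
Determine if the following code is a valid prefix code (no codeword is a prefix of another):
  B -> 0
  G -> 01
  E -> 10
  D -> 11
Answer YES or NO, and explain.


Checking each pair (does one codeword prefix another?):
  B='0' vs G='01': prefix -- VIOLATION

NO -- this is NOT a valid prefix code. B (0) is a prefix of G (01).


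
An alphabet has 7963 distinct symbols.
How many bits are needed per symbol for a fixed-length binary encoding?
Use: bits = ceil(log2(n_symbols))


log2(7963) = 12.9591
Bracket: 2^12 = 4096 < 7963 <= 2^13 = 8192
So ceil(log2(7963)) = 13

bits = ceil(log2(7963)) = ceil(12.9591) = 13 bits


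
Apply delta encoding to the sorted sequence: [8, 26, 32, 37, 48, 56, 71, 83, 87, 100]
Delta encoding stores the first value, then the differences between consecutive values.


First value: 8
Deltas:
  26 - 8 = 18
  32 - 26 = 6
  37 - 32 = 5
  48 - 37 = 11
  56 - 48 = 8
  71 - 56 = 15
  83 - 71 = 12
  87 - 83 = 4
  100 - 87 = 13


Delta encoded: [8, 18, 6, 5, 11, 8, 15, 12, 4, 13]


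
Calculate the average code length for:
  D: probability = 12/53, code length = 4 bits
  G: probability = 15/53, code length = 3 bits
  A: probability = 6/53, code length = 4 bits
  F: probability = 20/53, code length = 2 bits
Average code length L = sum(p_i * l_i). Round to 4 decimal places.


Weighted contributions p_i * l_i:
  D: (12/53) * 4 = 48/53
  G: (15/53) * 3 = 45/53
  A: (6/53) * 4 = 24/53
  F: (20/53) * 2 = 40/53
Sum = (48 + 45 + 24 + 40)/53 = 157/53

L = 157/53 = 2.9623 bits/symbol


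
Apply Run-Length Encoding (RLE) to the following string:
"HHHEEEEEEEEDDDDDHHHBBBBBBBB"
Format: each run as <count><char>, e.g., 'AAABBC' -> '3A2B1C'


Scanning runs left to right:
  i=0: run of 'H' x 3 -> '3H'
  i=3: run of 'E' x 8 -> '8E'
  i=11: run of 'D' x 5 -> '5D'
  i=16: run of 'H' x 3 -> '3H'
  i=19: run of 'B' x 8 -> '8B'

RLE = 3H8E5D3H8B


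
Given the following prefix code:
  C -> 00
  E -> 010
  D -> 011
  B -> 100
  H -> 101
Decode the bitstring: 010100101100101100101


Decoding step by step:
Bits 010 -> E
Bits 100 -> B
Bits 101 -> H
Bits 100 -> B
Bits 101 -> H
Bits 100 -> B
Bits 101 -> H


Decoded message: EBHBHBH


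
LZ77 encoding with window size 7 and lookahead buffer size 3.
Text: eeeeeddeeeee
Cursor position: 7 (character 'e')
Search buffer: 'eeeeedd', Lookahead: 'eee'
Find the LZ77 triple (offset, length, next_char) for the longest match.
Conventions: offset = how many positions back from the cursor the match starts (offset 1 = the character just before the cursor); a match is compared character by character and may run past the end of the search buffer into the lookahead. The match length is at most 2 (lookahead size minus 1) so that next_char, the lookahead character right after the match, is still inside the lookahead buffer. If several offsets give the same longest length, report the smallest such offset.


Try each offset into the search buffer:
  offset=1 (pos 6, char 'd'): match length 0
  offset=2 (pos 5, char 'd'): match length 0
  offset=3 (pos 4, char 'e'): match length 1
  offset=4 (pos 3, char 'e'): match length 2
  offset=5 (pos 2, char 'e'): match length 2
  offset=6 (pos 1, char 'e'): match length 2
  offset=7 (pos 0, char 'e'): match length 2
Longest match has length 2, found at offsets 4, 5, 6, 7; take the smallest, offset 4.
next_char = character at position 7 + 2 = 9 -> 'e'

Best match: offset=4, length=2 (matching 'ee' starting at position 3)
LZ77 triple: (4, 2, 'e')


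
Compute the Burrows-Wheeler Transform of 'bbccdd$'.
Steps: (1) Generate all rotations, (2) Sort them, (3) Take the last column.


Rotations (sorted):
  0: $bbccdd -> last char: d
  1: bbccdd$ -> last char: $
  2: bccdd$b -> last char: b
  3: ccdd$bb -> last char: b
  4: cdd$bbc -> last char: c
  5: d$bbccd -> last char: d
  6: dd$bbcc -> last char: c


BWT = d$bbcdc


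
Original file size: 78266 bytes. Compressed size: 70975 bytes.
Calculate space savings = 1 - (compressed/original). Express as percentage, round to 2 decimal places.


ratio = compressed/original = 70975/78266 = 0.906843
savings = 1 - ratio = 1 - 0.906843 = 0.093157
as a percentage: 0.093157 * 100 = 9.32%

Space savings = 1 - 70975/78266 = 9.32%


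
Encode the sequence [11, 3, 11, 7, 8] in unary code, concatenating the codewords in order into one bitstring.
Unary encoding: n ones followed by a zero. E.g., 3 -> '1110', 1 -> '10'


Encode each number as n ones followed by a terminating 0:
  11 -> 111111111110 (12 bits)
  3 -> 1110 (4 bits)
  11 -> 111111111110 (12 bits)
  7 -> 11111110 (8 bits)
  8 -> 111111110 (9 bits)
Total length = 12 + 4 + 12 + 8 + 9 = 45 bits.

Unary([11, 3, 11, 7, 8]) = 111111111110111011111111111011111110111111110 (45 bits)


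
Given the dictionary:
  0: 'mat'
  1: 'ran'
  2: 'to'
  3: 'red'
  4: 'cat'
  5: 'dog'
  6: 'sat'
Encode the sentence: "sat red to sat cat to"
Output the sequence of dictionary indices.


Look up each word in the dictionary:
  'sat' -> 6
  'red' -> 3
  'to' -> 2
  'sat' -> 6
  'cat' -> 4
  'to' -> 2

Encoded: [6, 3, 2, 6, 4, 2]


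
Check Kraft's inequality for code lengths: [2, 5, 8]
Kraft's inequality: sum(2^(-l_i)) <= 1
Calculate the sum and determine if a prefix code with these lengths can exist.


Sum = 2^(-2) + 2^(-5) + 2^(-8)
    = 0.25 + 0.03125 + 0.00390625
    = 73/256 = 0.28515625
Since 0.28515625 <= 1, Kraft's inequality IS satisfied.
A prefix code with these lengths CAN exist.

Kraft sum = 0.28515625. Satisfied.


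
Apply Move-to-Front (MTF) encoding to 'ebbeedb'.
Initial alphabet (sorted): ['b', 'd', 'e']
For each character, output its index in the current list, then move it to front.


MTF encoding:
'e': index 2 in ['b', 'd', 'e'] -> ['e', 'b', 'd']
'b': index 1 in ['e', 'b', 'd'] -> ['b', 'e', 'd']
'b': index 0 in ['b', 'e', 'd'] -> ['b', 'e', 'd']
'e': index 1 in ['b', 'e', 'd'] -> ['e', 'b', 'd']
'e': index 0 in ['e', 'b', 'd'] -> ['e', 'b', 'd']
'd': index 2 in ['e', 'b', 'd'] -> ['d', 'e', 'b']
'b': index 2 in ['d', 'e', 'b'] -> ['b', 'd', 'e']


Output: [2, 1, 0, 1, 0, 2, 2]


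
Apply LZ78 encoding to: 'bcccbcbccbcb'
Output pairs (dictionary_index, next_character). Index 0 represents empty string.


LZ78 encoding steps:
Dictionary: {0: ''}
Step 1: w='' (idx 0), next='b' -> output (0, 'b'), add 'b' as idx 1
Step 2: w='' (idx 0), next='c' -> output (0, 'c'), add 'c' as idx 2
Step 3: w='c' (idx 2), next='c' -> output (2, 'c'), add 'cc' as idx 3
Step 4: w='b' (idx 1), next='c' -> output (1, 'c'), add 'bc' as idx 4
Step 5: w='bc' (idx 4), next='c' -> output (4, 'c'), add 'bcc' as idx 5
Step 6: w='bc' (idx 4), next='b' -> output (4, 'b'), add 'bcb' as idx 6


Encoded: [(0, 'b'), (0, 'c'), (2, 'c'), (1, 'c'), (4, 'c'), (4, 'b')]


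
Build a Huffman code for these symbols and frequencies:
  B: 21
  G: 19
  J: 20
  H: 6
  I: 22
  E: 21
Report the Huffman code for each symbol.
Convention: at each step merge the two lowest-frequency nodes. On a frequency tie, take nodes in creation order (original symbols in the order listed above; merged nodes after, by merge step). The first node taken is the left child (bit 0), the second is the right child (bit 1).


Huffman tree construction:
Step 1: Merge H(6) + G(19) = 25
Step 2: Merge J(20) + B(21) = 41
Step 3: Merge E(21) + I(22) = 43
Step 4: Merge (H+G)(25) + (J+B)(41) = 66
Step 5: Merge (E+I)(43) + ((H+G)+(J+B))(66) = 109
Read each symbol's code off the tree from the root (left child = 0, right child = 1).

Codes:
  B: 111 (length 3)
  G: 101 (length 3)
  J: 110 (length 3)
  H: 100 (length 3)
  I: 01 (length 2)
  E: 00 (length 2)
Average code length: 284/109 = 2.6055 bits/symbol


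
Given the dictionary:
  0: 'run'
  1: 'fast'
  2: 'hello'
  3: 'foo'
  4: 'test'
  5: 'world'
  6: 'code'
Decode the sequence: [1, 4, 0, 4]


Look up each index in the dictionary:
  1 -> 'fast'
  4 -> 'test'
  0 -> 'run'
  4 -> 'test'

Decoded: "fast test run test"


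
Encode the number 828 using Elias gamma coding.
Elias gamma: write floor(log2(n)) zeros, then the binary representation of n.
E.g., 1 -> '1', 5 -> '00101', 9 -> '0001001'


num_bits = floor(log2(828)) + 1 = 10
leading_zeros = num_bits - 1 = 9
binary(828) = 1100111100

Elias gamma(828) = '000000000' + '1100111100' = 0000000001100111100 (19 bits)


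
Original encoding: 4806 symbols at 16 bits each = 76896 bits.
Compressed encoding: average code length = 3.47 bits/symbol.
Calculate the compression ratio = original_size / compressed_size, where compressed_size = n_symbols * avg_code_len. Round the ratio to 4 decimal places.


original_size = n_symbols * orig_bits = 4806 * 16 = 76896 bits
compressed_size = n_symbols * avg_code_len = 4806 * 3.47 = 16676.82 bits
ratio = original_size / compressed_size = 76896 / 16676.82 = 4.611

Compression ratio = 4.611


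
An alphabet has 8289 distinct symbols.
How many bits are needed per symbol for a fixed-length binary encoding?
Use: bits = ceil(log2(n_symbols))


log2(8289) = 13.017
Bracket: 2^13 = 8192 < 8289 <= 2^14 = 16384
So ceil(log2(8289)) = 14

bits = ceil(log2(8289)) = ceil(13.017) = 14 bits


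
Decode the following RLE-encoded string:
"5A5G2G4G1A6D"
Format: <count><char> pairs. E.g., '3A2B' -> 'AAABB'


Expanding each <count><char> pair:
  5A -> 'AAAAA'
  5G -> 'GGGGG'
  2G -> 'GG'
  4G -> 'GGGG'
  1A -> 'A'
  6D -> 'DDDDDD'

Decoded = AAAAAGGGGGGGGGGGADDDDDD


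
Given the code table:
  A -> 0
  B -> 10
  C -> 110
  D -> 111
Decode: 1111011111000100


Decoding:
111 -> D
10 -> B
111 -> D
110 -> C
0 -> A
0 -> A
10 -> B
0 -> A


Result: DBDCAABA


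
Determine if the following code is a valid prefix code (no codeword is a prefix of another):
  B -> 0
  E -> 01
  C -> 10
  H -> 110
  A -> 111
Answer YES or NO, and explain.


Checking each pair (does one codeword prefix another?):
  B='0' vs E='01': prefix -- VIOLATION

NO -- this is NOT a valid prefix code. B (0) is a prefix of E (01).


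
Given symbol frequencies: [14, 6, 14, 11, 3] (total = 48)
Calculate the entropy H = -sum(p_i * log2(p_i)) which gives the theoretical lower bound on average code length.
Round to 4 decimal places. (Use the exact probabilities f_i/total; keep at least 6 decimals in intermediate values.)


Per-symbol terms -p_i * log2(p_i) with p_i = f_i/48:
  p = 14/48 = 0.291667: log2(p) = -1.777608, -p*log2(p) = 0.518469
  p = 6/48 = 0.125000: log2(p) = -3.000000, -p*log2(p) = 0.375000
  p = 14/48 = 0.291667: log2(p) = -1.777608, -p*log2(p) = 0.518469
  p = 11/48 = 0.229167: log2(p) = -2.125531, -p*log2(p) = 0.487101
  p = 3/48 = 0.062500: log2(p) = -4.000000, -p*log2(p) = 0.250000
H = 0.518469 + 0.375000 + 0.518469 + 0.487101 + 0.250000 = 2.149039

H = 2.149 bits/symbol


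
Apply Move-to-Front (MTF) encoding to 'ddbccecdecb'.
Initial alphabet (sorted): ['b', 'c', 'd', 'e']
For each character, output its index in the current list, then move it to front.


MTF encoding:
'd': index 2 in ['b', 'c', 'd', 'e'] -> ['d', 'b', 'c', 'e']
'd': index 0 in ['d', 'b', 'c', 'e'] -> ['d', 'b', 'c', 'e']
'b': index 1 in ['d', 'b', 'c', 'e'] -> ['b', 'd', 'c', 'e']
'c': index 2 in ['b', 'd', 'c', 'e'] -> ['c', 'b', 'd', 'e']
'c': index 0 in ['c', 'b', 'd', 'e'] -> ['c', 'b', 'd', 'e']
'e': index 3 in ['c', 'b', 'd', 'e'] -> ['e', 'c', 'b', 'd']
'c': index 1 in ['e', 'c', 'b', 'd'] -> ['c', 'e', 'b', 'd']
'd': index 3 in ['c', 'e', 'b', 'd'] -> ['d', 'c', 'e', 'b']
'e': index 2 in ['d', 'c', 'e', 'b'] -> ['e', 'd', 'c', 'b']
'c': index 2 in ['e', 'd', 'c', 'b'] -> ['c', 'e', 'd', 'b']
'b': index 3 in ['c', 'e', 'd', 'b'] -> ['b', 'c', 'e', 'd']


Output: [2, 0, 1, 2, 0, 3, 1, 3, 2, 2, 3]


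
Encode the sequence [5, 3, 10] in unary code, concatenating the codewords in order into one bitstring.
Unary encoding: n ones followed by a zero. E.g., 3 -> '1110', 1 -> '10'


Encode each number as n ones followed by a terminating 0:
  5 -> 111110 (6 bits)
  3 -> 1110 (4 bits)
  10 -> 11111111110 (11 bits)
Total length = 6 + 4 + 11 = 21 bits.

Unary([5, 3, 10]) = 111110111011111111110 (21 bits)


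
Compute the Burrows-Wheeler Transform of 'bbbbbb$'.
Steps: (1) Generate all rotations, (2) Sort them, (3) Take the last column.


Rotations (sorted):
  0: $bbbbbb -> last char: b
  1: b$bbbbb -> last char: b
  2: bb$bbbb -> last char: b
  3: bbb$bbb -> last char: b
  4: bbbb$bb -> last char: b
  5: bbbbb$b -> last char: b
  6: bbbbbb$ -> last char: $


BWT = bbbbbb$


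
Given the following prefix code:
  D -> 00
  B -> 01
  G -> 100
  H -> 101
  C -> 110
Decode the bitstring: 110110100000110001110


Decoding step by step:
Bits 110 -> C
Bits 110 -> C
Bits 100 -> G
Bits 00 -> D
Bits 01 -> B
Bits 100 -> G
Bits 01 -> B
Bits 110 -> C


Decoded message: CCGDBGBC


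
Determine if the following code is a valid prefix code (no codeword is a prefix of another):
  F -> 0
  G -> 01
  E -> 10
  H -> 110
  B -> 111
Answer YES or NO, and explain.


Checking each pair (does one codeword prefix another?):
  F='0' vs G='01': prefix -- VIOLATION

NO -- this is NOT a valid prefix code. F (0) is a prefix of G (01).


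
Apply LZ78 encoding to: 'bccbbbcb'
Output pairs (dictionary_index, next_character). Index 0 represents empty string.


LZ78 encoding steps:
Dictionary: {0: ''}
Step 1: w='' (idx 0), next='b' -> output (0, 'b'), add 'b' as idx 1
Step 2: w='' (idx 0), next='c' -> output (0, 'c'), add 'c' as idx 2
Step 3: w='c' (idx 2), next='b' -> output (2, 'b'), add 'cb' as idx 3
Step 4: w='b' (idx 1), next='b' -> output (1, 'b'), add 'bb' as idx 4
Step 5: w='cb' (idx 3), end of input -> output (3, '')


Encoded: [(0, 'b'), (0, 'c'), (2, 'b'), (1, 'b'), (3, '')]


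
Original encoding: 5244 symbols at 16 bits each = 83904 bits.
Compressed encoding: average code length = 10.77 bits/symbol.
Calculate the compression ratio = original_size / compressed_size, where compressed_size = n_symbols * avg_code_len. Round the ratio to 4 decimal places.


original_size = n_symbols * orig_bits = 5244 * 16 = 83904 bits
compressed_size = n_symbols * avg_code_len = 5244 * 10.77 = 56477.88 bits
ratio = original_size / compressed_size = 83904 / 56477.88 = 1.4856

Compression ratio = 1.4856


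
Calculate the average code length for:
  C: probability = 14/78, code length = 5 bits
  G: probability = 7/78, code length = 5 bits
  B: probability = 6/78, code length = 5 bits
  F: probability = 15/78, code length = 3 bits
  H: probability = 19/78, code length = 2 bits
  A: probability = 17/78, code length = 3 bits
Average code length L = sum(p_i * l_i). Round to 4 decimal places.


Weighted contributions p_i * l_i:
  C: (14/78) * 5 = 70/78
  G: (7/78) * 5 = 35/78
  B: (6/78) * 5 = 30/78
  F: (15/78) * 3 = 45/78
  H: (19/78) * 2 = 38/78
  A: (17/78) * 3 = 51/78
Sum = (70 + 35 + 30 + 45 + 38 + 51)/78 = 269/78

L = 269/78 = 3.4487 bits/symbol


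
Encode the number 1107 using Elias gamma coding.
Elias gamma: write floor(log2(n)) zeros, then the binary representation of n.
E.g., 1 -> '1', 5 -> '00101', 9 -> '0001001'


num_bits = floor(log2(1107)) + 1 = 11
leading_zeros = num_bits - 1 = 10
binary(1107) = 10001010011

Elias gamma(1107) = '0000000000' + '10001010011' = 000000000010001010011 (21 bits)


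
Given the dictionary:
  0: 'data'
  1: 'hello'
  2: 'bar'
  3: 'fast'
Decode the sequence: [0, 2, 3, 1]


Look up each index in the dictionary:
  0 -> 'data'
  2 -> 'bar'
  3 -> 'fast'
  1 -> 'hello'

Decoded: "data bar fast hello"


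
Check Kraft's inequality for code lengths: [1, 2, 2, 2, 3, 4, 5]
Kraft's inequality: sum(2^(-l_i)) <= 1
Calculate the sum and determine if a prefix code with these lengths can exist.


Sum = 2^(-1) + 2^(-2) + 2^(-2) + 2^(-2) + 2^(-3) + 2^(-4) + 2^(-5)
    = 0.5 + 0.25 + 0.25 + 0.25 + 0.125 + 0.0625 + 0.03125
    = 47/32 = 1.46875
Since 1.46875 > 1, Kraft's inequality is NOT satisfied.
A prefix code with these lengths CANNOT exist.

Kraft sum = 1.46875. Not satisfied.


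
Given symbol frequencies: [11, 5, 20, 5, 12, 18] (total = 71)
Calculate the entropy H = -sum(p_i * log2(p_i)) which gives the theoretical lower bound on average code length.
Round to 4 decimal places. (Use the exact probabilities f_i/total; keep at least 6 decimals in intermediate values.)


Per-symbol terms -p_i * log2(p_i) with p_i = f_i/71:
  p = 11/71 = 0.154930: log2(p) = -2.690316, -p*log2(p) = 0.416809
  p = 5/71 = 0.070423: log2(p) = -3.827819, -p*log2(p) = 0.269565
  p = 20/71 = 0.281690: log2(p) = -1.827819, -p*log2(p) = 0.514879
  p = 5/71 = 0.070423: log2(p) = -3.827819, -p*log2(p) = 0.269565
  p = 12/71 = 0.169014: log2(p) = -2.564785, -p*log2(p) = 0.433485
  p = 18/71 = 0.253521: log2(p) = -1.979822, -p*log2(p) = 0.501927
H = 0.416809 + 0.269565 + 0.514879 + 0.269565 + 0.433485 + 0.501927 = 2.406230

H = 2.4062 bits/symbol


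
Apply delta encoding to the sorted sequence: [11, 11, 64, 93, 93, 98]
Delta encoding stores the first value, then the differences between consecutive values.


First value: 11
Deltas:
  11 - 11 = 0
  64 - 11 = 53
  93 - 64 = 29
  93 - 93 = 0
  98 - 93 = 5


Delta encoded: [11, 0, 53, 29, 0, 5]


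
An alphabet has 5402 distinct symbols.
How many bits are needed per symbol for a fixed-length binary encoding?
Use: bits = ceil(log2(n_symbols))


log2(5402) = 12.3993
Bracket: 2^12 = 4096 < 5402 <= 2^13 = 8192
So ceil(log2(5402)) = 13

bits = ceil(log2(5402)) = ceil(12.3993) = 13 bits


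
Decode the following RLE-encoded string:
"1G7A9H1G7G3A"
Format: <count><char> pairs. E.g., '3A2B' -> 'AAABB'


Expanding each <count><char> pair:
  1G -> 'G'
  7A -> 'AAAAAAA'
  9H -> 'HHHHHHHHH'
  1G -> 'G'
  7G -> 'GGGGGGG'
  3A -> 'AAA'

Decoded = GAAAAAAAHHHHHHHHHGGGGGGGGAAA


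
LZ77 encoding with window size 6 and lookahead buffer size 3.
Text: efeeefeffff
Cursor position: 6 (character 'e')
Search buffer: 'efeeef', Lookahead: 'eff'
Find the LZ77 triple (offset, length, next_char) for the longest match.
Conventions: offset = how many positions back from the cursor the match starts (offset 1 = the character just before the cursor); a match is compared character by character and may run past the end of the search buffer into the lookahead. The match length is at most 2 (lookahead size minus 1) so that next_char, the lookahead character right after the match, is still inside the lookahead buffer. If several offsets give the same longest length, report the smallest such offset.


Try each offset into the search buffer:
  offset=1 (pos 5, char 'f'): match length 0
  offset=2 (pos 4, char 'e'): match length 2
  offset=3 (pos 3, char 'e'): match length 1
  offset=4 (pos 2, char 'e'): match length 1
  offset=5 (pos 1, char 'f'): match length 0
  offset=6 (pos 0, char 'e'): match length 2
Longest match has length 2, found at offsets 2, 6; take the smallest, offset 2.
next_char = character at position 6 + 2 = 8 -> 'f'

Best match: offset=2, length=2 (matching 'ef' starting at position 4)
LZ77 triple: (2, 2, 'f')


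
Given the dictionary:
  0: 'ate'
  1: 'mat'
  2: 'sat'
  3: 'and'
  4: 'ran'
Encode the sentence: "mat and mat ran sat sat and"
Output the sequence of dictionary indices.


Look up each word in the dictionary:
  'mat' -> 1
  'and' -> 3
  'mat' -> 1
  'ran' -> 4
  'sat' -> 2
  'sat' -> 2
  'and' -> 3

Encoded: [1, 3, 1, 4, 2, 2, 3]


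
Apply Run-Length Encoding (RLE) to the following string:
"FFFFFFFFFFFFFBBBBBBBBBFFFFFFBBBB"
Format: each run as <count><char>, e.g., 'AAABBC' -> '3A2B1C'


Scanning runs left to right:
  i=0: run of 'F' x 13 -> '13F'
  i=13: run of 'B' x 9 -> '9B'
  i=22: run of 'F' x 6 -> '6F'
  i=28: run of 'B' x 4 -> '4B'

RLE = 13F9B6F4B


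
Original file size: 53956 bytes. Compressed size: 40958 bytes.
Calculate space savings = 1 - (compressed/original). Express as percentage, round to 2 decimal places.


ratio = compressed/original = 40958/53956 = 0.7591
savings = 1 - ratio = 1 - 0.7591 = 0.2409
as a percentage: 0.2409 * 100 = 24.09%

Space savings = 1 - 40958/53956 = 24.09%


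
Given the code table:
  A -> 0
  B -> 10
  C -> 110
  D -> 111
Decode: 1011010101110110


Decoding:
10 -> B
110 -> C
10 -> B
10 -> B
111 -> D
0 -> A
110 -> C


Result: BCBBDAC


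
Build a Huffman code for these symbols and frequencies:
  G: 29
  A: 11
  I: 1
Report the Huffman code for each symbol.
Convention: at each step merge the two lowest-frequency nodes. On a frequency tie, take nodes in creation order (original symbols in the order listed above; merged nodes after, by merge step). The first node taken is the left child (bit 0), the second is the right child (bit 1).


Huffman tree construction:
Step 1: Merge I(1) + A(11) = 12
Step 2: Merge (I+A)(12) + G(29) = 41
Read each symbol's code off the tree from the root (left child = 0, right child = 1).

Codes:
  G: 1 (length 1)
  A: 01 (length 2)
  I: 00 (length 2)
Average code length: 53/41 = 1.2927 bits/symbol


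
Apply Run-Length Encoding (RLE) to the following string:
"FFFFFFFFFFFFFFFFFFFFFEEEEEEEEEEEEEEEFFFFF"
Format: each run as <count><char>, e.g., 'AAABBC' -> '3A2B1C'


Scanning runs left to right:
  i=0: run of 'F' x 21 -> '21F'
  i=21: run of 'E' x 15 -> '15E'
  i=36: run of 'F' x 5 -> '5F'

RLE = 21F15E5F
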